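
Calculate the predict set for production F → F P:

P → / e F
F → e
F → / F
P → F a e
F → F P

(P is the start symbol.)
{ '/', 'e' }

PREDICT(F → F P) = (FIRST(RHS) \ {ε}) ∪ (FOLLOW(F) if ε ∈ FIRST(RHS), i.e. RHS ⇒* ε)
FIRST(F) = { '/', 'e' }
FIRST(F P) = { '/', 'e' }
ε ∉ FIRST(F P), so FOLLOW(F) is not added.
PREDICT(F → F P) = { '/', 'e' }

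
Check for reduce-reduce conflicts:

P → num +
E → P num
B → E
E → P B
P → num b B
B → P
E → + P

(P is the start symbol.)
A reduce-reduce conflict occurs when an LR(0) state has two complete items [A → α .] and [B → β .] — both call for a reduction, and with no lookahead the parser cannot choose between them.

Augment with P' → P and build the canonical LR(0) collection (I0 = CLOSURE({[P' → . P]}), then GOTO on every symbol after a dot until no new states appear). It has 12 states:
  I0: { [P → . num +], [P → . num b B], [P' → . P] }  — shift
  I1: { [P' → P .] }  — accept
  I2: { [P → num . +], [P → num . b B] }  — shift
  I3: { [P → num + .] }  — reduce
  I4: { [B → . E], [B → . P], [E → . + P], [E → . P B], [E → . P num], [P → . num +], [P → . num b B], [P → num b . B] }  — shift
  I5: { [E → + . P], [P → . num +], [P → . num b B] }  — shift
  I6: { [P → num b B .] }  — reduce
  I7: { [B → E .] }  — reduce
  I8: { [B → . E], [B → . P], [B → P .], [E → . + P], [E → . P B], [E → . P num], [E → P . B], [E → P . num], [P → . num +], [P → . num b B] }  — shift, reduce
  I9: { [E → P B .] }  — reduce
  I10: { [E → P num .], [P → num . +], [P → num . b B] }  — shift, reduce
  I11: { [E → + P .] }  — reduce

No state contains more than one complete item.

Answer: No reduce-reduce conflicts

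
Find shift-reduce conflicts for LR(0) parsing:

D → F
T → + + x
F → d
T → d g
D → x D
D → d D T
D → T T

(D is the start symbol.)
Yes — I5: [F → d .] vs [D → . d D T]

A shift-reduce conflict occurs when an LR(0) state has both:
  - a complete (reduce) item [A → α .] (dot at the end), and
  - a shift item [B → β . c γ] (dot before a terminal).

Augment with D' → D and build the canonical LR(0) collection (I0 = CLOSURE({[D' → . D]}), then GOTO on every symbol after a dot until no new states appear). It has 15 states:
  I0: { [D → . F], [D → . T T], [D → . d D T], [D → . x D], [D' → . D], [F → . d], [T → . + + x], [T → . d g] }  — shift
  I1: { [T → + . + x] }  — shift
  I2: { [D' → D .] }  — accept
  I3: { [D → F .] }  — reduce
  I4: { [D → T . T], [T → . + + x], [T → . d g] }  — shift
  I5: { [D → . F], [D → . T T], [D → . d D T], [D → . x D], [D → d . D T], [F → . d], [F → d .], [T → . + + x], [T → . d g], [T → d . g] }  — shift, reduce
  I6: { [D → . F], [D → . T T], [D → . d D T], [D → . x D], [D → x . D], [F → . d], [T → . + + x], [T → . d g] }  — shift
  I7: { [D → x D .] }  — reduce
  I8: { [D → d D . T], [T → . + + x], [T → . d g] }  — shift
  I9: { [T → d g .] }  — reduce
  I10: { [D → d D T .] }  — reduce
  I11: { [T → d . g] }  — shift
  I12: { [D → T T .] }  — reduce
  I13: { [T → + + . x] }  — shift
  I14: { [T → + + x .] }  — reduce

I5 contains reduce item [F → d .] and shift items [D → . d D T], [D → . x D], [F → . d], [T → . + + x], [T → . d g], [T → d . g] — shift-reduce conflict.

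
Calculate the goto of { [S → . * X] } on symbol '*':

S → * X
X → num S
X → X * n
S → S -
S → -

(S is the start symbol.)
GOTO(I, '*') = CLOSURE({ [A → αX.β] : [A → α.Xβ] ∈ I, X = '*' })

Items with dot before '*', with the dot advanced:
  [S → . * X] → [S → * . X]
Closure of the advanced items:
  [S → * . X] has the dot before X: add [X → . num S], [X → . X * n]

GOTO = { [S → * . X], [X → . X * n], [X → . num S] }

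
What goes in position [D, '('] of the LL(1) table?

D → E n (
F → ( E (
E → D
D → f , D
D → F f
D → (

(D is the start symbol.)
D → E n (, D → F f, D → (

To find M[D, '('], we find productions for D where '(' is in the predict set (PREDICT(N → α) = (FIRST(α) \ {ε}) ∪ (FOLLOW(N) if α ⇒* ε)).

Relevant sets:
  FIRST(E) = { '(', 'f' }
  FIRST(F) = { '(' }

D → E n (: PREDICT = { '(', 'f' }
  '(' is in predict set, so this production goes in M[D, '(']
D → f , D: PREDICT = { 'f' }
D → F f: PREDICT = { '(' }
  '(' is in predict set, so this production goes in M[D, '(']
D → (: PREDICT = { '(' }
  '(' is in predict set, so this production goes in M[D, '(']

M[D, '('] = D → E n (, D → F f, D → (  (a multiply-defined cell — the grammar is not LL(1))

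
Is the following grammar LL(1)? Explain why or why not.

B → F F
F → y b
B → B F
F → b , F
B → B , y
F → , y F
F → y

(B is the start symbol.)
No. Predict set conflict for B: { ',', 'b', 'y' }

Relevant sets:
  FIRST(F) = { ',', 'b', 'y' }
  FIRST(B) = { ',', 'b', 'y' }

For B:
  PREDICT(B → F F) = { ',', 'b', 'y' }
  PREDICT(B → B F) = { ',', 'b', 'y' }
  PREDICT(B → B ',' y) = { ',', 'b', 'y' }
For F:
  PREDICT(F → y b) = { 'y' }
  PREDICT(F → b ',' F) = { 'b' }
  PREDICT(F → ',' y F) = { ',' }
  PREDICT(F → y) = { 'y' }

Conflict found: Predict set conflict for B: { ',', 'b', 'y' }
The grammar is NOT LL(1).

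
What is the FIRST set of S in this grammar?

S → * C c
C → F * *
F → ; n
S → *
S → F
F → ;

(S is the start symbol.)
{ '*', ';' }

To compute FIRST(S), examine every production with S on the left-hand side, reading each right-hand side left to right until a non-nullable symbol is reached.

FIRST sets of the other non-terminals involved (by the same procedure, iterated to a fixed point):
  FIRST(F) = { ';' }

From S → * C c:
  - '*' is a terminal: add '*' and stop
From S → *:
  - '*' is a terminal: add '*' and stop
From S → F:
  - F is a non-terminal: add FIRST(F) \ {ε} = { ';' }
    F is not nullable, so stop

Collecting: FIRST(S) = { '*', ';' }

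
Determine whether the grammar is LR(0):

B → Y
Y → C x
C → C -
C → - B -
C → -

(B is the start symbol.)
No. Shift-reduce conflict between [C → - .] and [C → . -]

A grammar is LR(0) if no state in the canonical LR(0) collection has:
  - both a shift item (dot before a terminal) and a complete item (shift-reduce conflict), or
  - two or more complete items (reduce-reduce conflict; the accept item [B' → B .] counts as a complete item here).

Augment with B' → B and build the canonical LR(0) collection (I0 = CLOSURE({[B' → . B]}), then GOTO on every symbol after a dot until no new states appear). It has 9 states:
  I0: { [B → . Y], [B' → . B], [C → . - B -], [C → . -], [C → . C -], [Y → . C x] }  — shift
  I1: { [B → . Y], [C → - . B -], [C → - .], [C → . - B -], [C → . -], [C → . C -], [Y → . C x] }  — shift, reduce
  I2: { [B' → B .] }  — accept
  I3: { [C → C . -], [Y → C . x] }  — shift
  I4: { [B → Y .] }  — reduce
  I5: { [C → C - .] }  — reduce
  I6: { [Y → C x .] }  — reduce
  I7: { [C → - B . -] }  — shift
  I8: { [C → - B - .] }  — reduce

Conflict in state I1:
  Shift-reduce conflict between [C → - .] and [C → . -]
So the grammar is NOT LR(0).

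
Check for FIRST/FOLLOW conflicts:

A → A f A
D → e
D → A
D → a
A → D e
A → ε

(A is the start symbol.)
A FIRST/FOLLOW conflict occurs when a non-terminal N has a nullable alternative N → β (β ⇒* ε) and another alternative N → α with FIRST(α) ∩ FOLLOW(N) ≠ ∅: on such a lookahead the parser cannot decide between expanding α and letting N vanish via β.

Nullable non-terminals: A, D.
FIRST sets used below: FIRST(A) = { 'a', 'e', 'f', ε }, FIRST(D) = { 'a', 'e', 'f', ε }

A: nullable alternative(s) A → ε; FOLLOW(A) = { $, 'e', 'f' }
  A → A f A: FIRST \ {ε} = { 'a', 'e', 'f' } — overlaps FOLLOW(A) on { 'e', 'f' }: CONFLICT
  A → D e: FIRST \ {ε} = { 'a', 'e', 'f' } — overlaps FOLLOW(A) on { 'e', 'f' }: CONFLICT
  A → ε: FIRST \ {ε} = { } — this is the only nullable alternative, skip

D: nullable alternative(s) D → A; FOLLOW(D) = { 'e' }
  D → e: FIRST \ {ε} = { 'e' } — overlaps FOLLOW(D) on { 'e' }: CONFLICT
  D → A: FIRST \ {ε} = { 'a', 'e', 'f' } — this is the only nullable alternative, skip
  D → a: FIRST \ {ε} = { 'a' } — disjoint from FOLLOW(D)

So the grammar has 3 FIRST/FOLLOW conflicts (marked CONFLICT above).

Answer: Yes. A → A f A with FOLLOW(A) on { 'e', 'f' }; A → D e with FOLLOW(A) on { 'e', 'f' }; D → e with FOLLOW(D) on { 'e' }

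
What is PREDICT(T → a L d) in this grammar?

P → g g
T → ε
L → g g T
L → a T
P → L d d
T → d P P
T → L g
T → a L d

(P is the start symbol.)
PREDICT(T → a L d) = (FIRST(RHS) \ {ε}) ∪ (FOLLOW(T) if ε ∈ FIRST(RHS), i.e. RHS ⇒* ε)
FIRST(a L d) = { 'a' }
ε ∉ FIRST(a L d), so FOLLOW(T) is not added.
PREDICT(T → a L d) = { 'a' }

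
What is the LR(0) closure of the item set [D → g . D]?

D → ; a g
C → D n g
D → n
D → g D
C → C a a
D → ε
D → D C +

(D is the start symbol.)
{ [D → . ; a g], [D → . D C +], [D → . g D], [D → . n], [D → .], [D → g . D] }

Start with: [D → g . D]
  [D → g . D] has the dot before D: add [D → . ; a g], [D → . n], [D → . g D], [D → .], [D → . D C +]
No further items can be added.

CLOSURE = { [D → . ; a g], [D → . D C +], [D → . g D], [D → . n], [D → .], [D → g . D] }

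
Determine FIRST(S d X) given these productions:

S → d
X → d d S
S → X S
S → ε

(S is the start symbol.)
FIRST sets of the non-terminals involved (from the grammar, by fixed-point iteration):
  FIRST(S) = { 'd', ε }

To compute FIRST(S d X), process the symbols left to right:
Symbol S is a non-terminal. Add FIRST(S) \ {ε} = { 'd' }
S is nullable (ε ∈ FIRST(S)), continue to the next symbol.
Symbol d is a terminal. Add 'd' and stop.
FIRST(S d X) = { 'd' }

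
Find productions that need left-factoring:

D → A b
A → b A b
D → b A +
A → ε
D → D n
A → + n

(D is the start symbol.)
No, left-factoring is not needed

Left-factoring is needed when two productions for the same non-terminal
share a common prefix on the right-hand side.

Productions for D:
  D → A b
  D → b A +
  D → D n
Productions for A:
  A → b A b
  A → ε
  A → + n

No common prefixes found.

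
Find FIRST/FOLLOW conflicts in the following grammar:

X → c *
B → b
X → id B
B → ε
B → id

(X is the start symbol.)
No FIRST/FOLLOW conflicts.

Nullable non-terminals: B.

B: nullable alternative(s) B → ε; FOLLOW(B) = { $ }
  B → b: FIRST \ {ε} = { 'b' } — disjoint from FOLLOW(B)
  B → ε: FIRST \ {ε} = { } — this is the only nullable alternative, skip
  B → id: FIRST \ {ε} = { 'id' } — disjoint from FOLLOW(B)

X has no nullable alternative, so no FIRST/FOLLOW check is needed there.

No FIRST/FOLLOW conflicts found.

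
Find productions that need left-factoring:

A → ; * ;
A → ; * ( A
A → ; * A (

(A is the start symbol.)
Yes, A has productions with common prefix '; *'

Left-factoring is needed when two productions for the same non-terminal
share a common prefix on the right-hand side.

Productions for A:
  A → ; * ;
  A → ; * ( A
  A → ; * A (

Found common prefix '; *' in productions for A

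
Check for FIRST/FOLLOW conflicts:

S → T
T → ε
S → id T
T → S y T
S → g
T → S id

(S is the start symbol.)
Yes. S → id T with FOLLOW(S) on { 'id' }; T → S y T with FOLLOW(T) on { 'id', 'y' }; T → S id with FOLLOW(T) on { 'id', 'y' }

Nullable non-terminals: S, T.
FIRST sets used below: FIRST(T) = { 'g', 'id', 'y', ε }, FIRST(S) = { 'g', 'id', 'y', ε }

S: nullable alternative(s) S → T; FOLLOW(S) = { $, 'id', 'y' }
  S → T: FIRST \ {ε} = { 'g', 'id', 'y' } — this is the only nullable alternative, skip
  S → id T: FIRST \ {ε} = { 'id' } — overlaps FOLLOW(S) on { 'id' }: CONFLICT
  S → g: FIRST \ {ε} = { 'g' } — disjoint from FOLLOW(S)

T: nullable alternative(s) T → ε; FOLLOW(T) = { $, 'id', 'y' }
  T → ε: FIRST \ {ε} = { } — this is the only nullable alternative, skip
  T → S y T: FIRST \ {ε} = { 'g', 'id', 'y' } — overlaps FOLLOW(T) on { 'id', 'y' }: CONFLICT
  T → S id: FIRST \ {ε} = { 'g', 'id', 'y' } — overlaps FOLLOW(T) on { 'id', 'y' }: CONFLICT

So the grammar has 3 FIRST/FOLLOW conflicts (marked CONFLICT above).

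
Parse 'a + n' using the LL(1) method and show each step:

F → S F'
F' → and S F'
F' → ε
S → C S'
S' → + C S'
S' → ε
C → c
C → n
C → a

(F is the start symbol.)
LL(1) parsing maintains a stack (initially the start symbol over $) and the input. At each step: if the stack top is a terminal, match it against the current input token; if it is a non-terminal N, replace it with the RHS of M[N, lookahead] (the unique production whose predict set contains the lookahead).

Stack is shown with the top on the left.

Stack        Input    Action
----------------------------
F $          a + n $  output F → S F'
S F' $       a + n $  output S → C S'
C S' F' $    a + n $  output C → a
a S' F' $    a + n $  match 'a'
S' F' $      + n $    output S' → + C S'
+ C S' F' $  + n $    match '+'
C S' F' $    n $      output C → n
n S' F' $    n $      match 'n'
S' F' $      $        output S' → ε
F' $         $        output F' → ε
$            $        accept

The string is accepted.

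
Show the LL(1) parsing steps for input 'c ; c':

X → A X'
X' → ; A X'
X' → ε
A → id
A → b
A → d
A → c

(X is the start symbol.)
Stack is shown with the top on the left.

Stack     Input    Action
-------------------------
X $       c ; c $  output X → A X'
A X' $    c ; c $  output A → c
c X' $    c ; c $  match 'c'
X' $      ; c $    output X' → ; A X'
; A X' $  ; c $    match ';'
A X' $    c $      output A → c
c X' $    c $      match 'c'
X' $      $        output X' → ε
$         $        accept

The string is accepted.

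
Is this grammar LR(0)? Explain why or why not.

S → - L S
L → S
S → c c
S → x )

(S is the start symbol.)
Yes, the grammar is LR(0)

Augment with S' → S and build the canonical LR(0) collection (I0 = CLOSURE({[S' → . S]}), then GOTO on every symbol after a dot until no new states appear). It has 10 states:
  I0: { [S → . - L S], [S → . c c], [S → . x )], [S' → . S] }  — shift
  I1: { [L → . S], [S → - . L S], [S → . - L S], [S → . c c], [S → . x )] }  — shift
  I2: { [S' → S .] }  — accept
  I3: { [S → c . c] }  — shift
  I4: { [S → x . )] }  — shift
  I5: { [S → x ) .] }  — reduce
  I6: { [S → c c .] }  — reduce
  I7: { [S → - L . S], [S → . - L S], [S → . c c], [S → . x )] }  — shift
  I8: { [L → S .] }  — reduce
  I9: { [S → - L S .] }  — reduce

Every state is either a pure shift/goto state or contains exactly one complete item and nothing to shift — no conflicts. The grammar is LR(0).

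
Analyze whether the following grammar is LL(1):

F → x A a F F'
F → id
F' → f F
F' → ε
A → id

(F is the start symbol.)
No. Predict set conflict for F': { 'f' }

A grammar is LL(1) if for each non-terminal N with multiple productions, the predict sets of those productions are pairwise disjoint, where PREDICT(N → α) = (FIRST(α) \ {ε}) ∪ (FOLLOW(N) if α ⇒* ε).

Relevant sets:
  FOLLOW(F') = { $, 'f' }

For F:
  PREDICT(F → x A a F F') = { 'x' }
  PREDICT(F → id) = { 'id' }
For F':
  PREDICT(F' → f F) = { 'f' }
  PREDICT(F' → ε) = { $, 'f' }
A has a single production, so nothing to check there.

Conflict found: Predict set conflict for F': { 'f' }
The grammar is NOT LL(1).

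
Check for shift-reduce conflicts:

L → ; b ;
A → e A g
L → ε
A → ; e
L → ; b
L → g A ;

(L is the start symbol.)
A shift-reduce conflict occurs when an LR(0) state has both:
  - a complete (reduce) item [A → α .] (dot at the end), and
  - a shift item [B → β . c γ] (dot before a terminal).

Augment with L' → L and build the canonical LR(0) collection (I0 = CLOSURE({[L' → . L]}), then GOTO on every symbol after a dot until no new states appear). It has 13 states:
  I0: { [L → . ; b ;], [L → . ; b], [L → . g A ;], [L → .], [L' → . L] }  — shift, reduce
  I1: { [L → ; . b ;], [L → ; . b] }  — shift
  I2: { [L' → L .] }  — accept
  I3: { [A → . ; e], [A → . e A g], [L → g . A ;] }  — shift
  I4: { [A → ; . e] }  — shift
  I5: { [L → g A . ;] }  — shift
  I6: { [A → . ; e], [A → . e A g], [A → e . A g] }  — shift
  I7: { [A → e A . g] }  — shift
  I8: { [A → e A g .] }  — reduce
  I9: { [L → g A ; .] }  — reduce
  I10: { [A → ; e .] }  — reduce
  I11: { [L → ; b . ;], [L → ; b .] }  — shift, reduce
  I12: { [L → ; b ; .] }  — reduce

I0 contains reduce item [L → .] and shift items [L → . ; b], [L → . ; b ;], [L → . g A ;] — shift-reduce conflict.
I11 contains reduce item [L → ; b .] and shift item [L → ; b . ;] — shift-reduce conflict.

Answer: Yes — I0: [L → .] vs [L → . ; b]; I11: [L → ; b .] vs [L → ; b . ;]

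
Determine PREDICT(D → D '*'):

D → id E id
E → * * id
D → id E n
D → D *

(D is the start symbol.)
PREDICT(D → D '*') = (FIRST(RHS) \ {ε}) ∪ (FOLLOW(D) if ε ∈ FIRST(RHS), i.e. RHS ⇒* ε)
FIRST(D) = { 'id' }
FIRST(D '*') = { 'id' }
ε ∉ FIRST(D '*'), so FOLLOW(D) is not added.
PREDICT(D → D '*') = { 'id' }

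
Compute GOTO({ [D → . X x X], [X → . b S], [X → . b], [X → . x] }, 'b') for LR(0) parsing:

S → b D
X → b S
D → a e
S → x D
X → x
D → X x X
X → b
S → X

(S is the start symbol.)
GOTO(I, 'b') = CLOSURE({ [A → αX.β] : [A → α.Xβ] ∈ I, X = 'b' })

Items with dot before 'b', with the dot advanced:
  [X → . b] → [X → b .]
  [X → . b S] → [X → b . S]
Closure of the advanced items:
  [X → b . S] has the dot before S: add [S → . b D], [S → . x D], [S → . X]
  [S → . X] has the dot before X: add [X → . b S], [X → . x], [X → . b]

GOTO = { [S → . X], [S → . b D], [S → . x D], [X → . b S], [X → . b], [X → . x], [X → b . S], [X → b .] }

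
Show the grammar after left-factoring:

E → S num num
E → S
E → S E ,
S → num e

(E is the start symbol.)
E → S E'
E' → num num
E' → ε
E' → E ,
S → num e

Left-factoring transforms A → αβ₁ | αβ₂ into A → αA' and A' → β₁ | β₂
(α is the longest common prefix among the alternatives). Repeat until
no nonterminal has two alternatives with a common prefix.

Round 1: E has alternatives sharing prefix 'S'. Introduce E': E → S E'
  Add: E' → num num
  Add: E' → ε
  Add: E' → E ,

No remaining common prefixes — done.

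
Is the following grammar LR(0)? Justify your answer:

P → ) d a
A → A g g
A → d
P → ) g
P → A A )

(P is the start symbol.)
Augment with P' → P and build the canonical LR(0) collection (I0 = CLOSURE({[P' → . P]}), then GOTO on every symbol after a dot until no new states appear). It has 12 states:
  I0: { [A → . A g g], [A → . d], [P → . ) d a], [P → . ) g], [P → . A A )], [P' → . P] }  — shift
  I1: { [P → ) . d a], [P → ) . g] }  — shift
  I2: { [A → . A g g], [A → . d], [A → A . g g], [P → A . A )] }  — shift
  I3: { [P' → P .] }  — accept
  I4: { [A → d .] }  — reduce
  I5: { [A → A . g g], [P → A A . )] }  — shift
  I6: { [A → A g . g] }  — shift
  I7: { [A → A g g .] }  — reduce
  I8: { [P → A A ) .] }  — reduce
  I9: { [P → ) d . a] }  — shift
  I10: { [P → ) g .] }  — reduce
  I11: { [P → ) d a .] }  — reduce

Every state is either a pure shift/goto state or contains exactly one complete item and nothing to shift — no conflicts. The grammar is LR(0).

Answer: Yes, the grammar is LR(0)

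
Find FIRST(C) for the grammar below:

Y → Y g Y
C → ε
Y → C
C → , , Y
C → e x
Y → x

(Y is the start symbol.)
{ ',', 'e', ε }

From C → ε:
  - ε-production, so ε ∈ FIRST(C)
From C → , , Y:
  - ',' is a terminal: add ',' and stop
From C → e x:
  - e is a terminal: add 'e' and stop

Collecting: FIRST(C) = { ',', 'e', ε }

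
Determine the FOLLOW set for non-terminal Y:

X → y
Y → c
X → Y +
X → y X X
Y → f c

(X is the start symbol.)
To compute FOLLOW(Y), find every occurrence of Y on a right-hand side N → α Y β: add FIRST(β) \ {ε}, and if β is empty or nullable also add FOLLOW(N). Iterate to a fixed point.

In X → Y +: Y is followed by '+', add FIRST('+') \ {ε} = { '+' }

Taking the union: FOLLOW(Y) = { '+' }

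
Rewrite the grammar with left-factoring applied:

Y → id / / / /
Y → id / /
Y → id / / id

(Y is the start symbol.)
Y → id / / Y'
Y' → / /
Y' → ε
Y' → id

Left-factoring transforms A → αβ₁ | αβ₂ into A → αA' and A' → β₁ | β₂
(α is the longest common prefix among the alternatives). Repeat until
no nonterminal has two alternatives with a common prefix.

Round 1: Y has alternatives sharing prefix 'id / /'. Introduce Y': Y → id / / Y'
  Add: Y' → / /
  Add: Y' → ε
  Add: Y' → id

No remaining common prefixes — done.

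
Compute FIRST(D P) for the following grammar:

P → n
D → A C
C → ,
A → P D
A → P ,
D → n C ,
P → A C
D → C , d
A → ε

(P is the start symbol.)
{ ',', 'n' }

FIRST sets of the non-terminals involved (from the grammar, by fixed-point iteration):
  FIRST(D) = { ',', 'n' }

To compute FIRST(D P), process the symbols left to right:
Symbol D is a non-terminal. Add FIRST(D) \ {ε} = { ',', 'n' }
D is not nullable (ε ∉ FIRST(D)), so stop here.
FIRST(D P) = { ',', 'n' }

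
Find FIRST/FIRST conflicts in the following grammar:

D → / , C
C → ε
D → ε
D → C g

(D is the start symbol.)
FIRST sets of the non-terminals at (or reachable through a nullable prefix from) the front of some alternative:
  FIRST(C) = { ε }

Productions for D:
  D → / , C: FIRST = { '/' }
  D → ε: FIRST = { ε }
  D → C g: FIRST = { 'g' }
C has only one production, so no FIRST/FIRST conflict is possible there.

All alternatives of each non-terminal have pairwise disjoint FIRST sets.

Answer: No FIRST/FIRST conflicts.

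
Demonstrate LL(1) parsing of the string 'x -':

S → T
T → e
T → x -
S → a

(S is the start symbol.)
LL(1) parsing maintains a stack (initially the start symbol over $) and the input. At each step: if the stack top is a terminal, match it against the current input token; if it is a non-terminal N, replace it with the RHS of M[N, lookahead] (the unique production whose predict set contains the lookahead).

Stack is shown with the top on the left.

Stack  Input  Action
--------------------
S $    x - $  output S → T
T $    x - $  output T → x -
x - $  x - $  match 'x'
- $    - $    match '-'
$      $      accept

The string is accepted.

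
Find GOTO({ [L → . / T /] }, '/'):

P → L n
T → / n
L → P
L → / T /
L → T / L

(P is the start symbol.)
GOTO(I, '/') = CLOSURE({ [A → αX.β] : [A → α.Xβ] ∈ I, X = '/' })

Items with dot before '/', with the dot advanced:
  [L → . / T /] → [L → / . T /]
Closure of the advanced items:
  [L → / . T /] has the dot before T: add [T → . / n]

GOTO = { [L → / . T /], [T → . / n] }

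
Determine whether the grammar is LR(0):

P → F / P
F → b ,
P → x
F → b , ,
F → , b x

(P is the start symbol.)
No. Shift-reduce conflict between [F → b , .] and [F → b , . ,]

A grammar is LR(0) if no state in the canonical LR(0) collection has:
  - both a shift item (dot before a terminal) and a complete item (shift-reduce conflict), or
  - two or more complete items (reduce-reduce conflict; the accept item [P' → P .] counts as a complete item here).

Augment with P' → P and build the canonical LR(0) collection (I0 = CLOSURE({[P' → . P]}), then GOTO on every symbol after a dot until no new states appear). It has 12 states:
  I0: { [F → . , b x], [F → . b , ,], [F → . b ,], [P → . F / P], [P → . x], [P' → . P] }  — shift
  I1: { [F → , . b x] }  — shift
  I2: { [P → F . / P] }  — shift
  I3: { [P' → P .] }  — accept
  I4: { [F → b . , ,], [F → b . ,] }  — shift
  I5: { [P → x .] }  — reduce
  I6: { [F → b , . ,], [F → b , .] }  — shift, reduce
  I7: { [F → b , , .] }  — reduce
  I8: { [F → . , b x], [F → . b , ,], [F → . b ,], [P → . F / P], [P → . x], [P → F / . P] }  — shift
  I9: { [P → F / P .] }  — reduce
  I10: { [F → , b . x] }  — shift
  I11: { [F → , b x .] }  — reduce

Conflict in state I6:
  Shift-reduce conflict between [F → b , .] and [F → b , . ,]
So the grammar is NOT LR(0).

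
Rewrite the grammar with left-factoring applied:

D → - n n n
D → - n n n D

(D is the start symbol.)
D → - n n n D'
D' → ε
D' → D

Left-factoring transforms A → αβ₁ | αβ₂ into A → αA' and A' → β₁ | β₂
(α is the longest common prefix among the alternatives). Repeat until
no nonterminal has two alternatives with a common prefix.

Round 1: D has alternatives sharing prefix '- n n n'. Introduce D': D → - n n n D'
  Add: D' → ε
  Add: D' → D

No remaining common prefixes — done.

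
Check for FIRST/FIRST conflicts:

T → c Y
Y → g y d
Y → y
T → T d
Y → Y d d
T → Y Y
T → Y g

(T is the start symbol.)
Yes. T → c Y / T → T d on { 'c' }; T → T d / T → Y Y on { 'g', 'y' }; T → T d / T → Y g on { 'g', 'y' }; T → Y Y / T → Y g on { 'g', 'y' }; Y → g y d / Y → Y d d on { 'g' }; Y → y / Y → Y d d on { 'y' }

FIRST sets of the non-terminals at (or reachable through a nullable prefix from) the front of some alternative:
  FIRST(T) = { 'c', 'g', 'y' }
  FIRST(Y) = { 'g', 'y' }

Productions for T:
  T → c Y: FIRST = { 'c' }
  T → T d: FIRST = { 'c', 'g', 'y' }
  T → Y Y: FIRST = { 'g', 'y' }
  T → Y g: FIRST = { 'g', 'y' }
Productions for Y:
  Y → g y d: FIRST = { 'g' }
  Y → y: FIRST = { 'y' }
  Y → Y d d: FIRST = { 'g', 'y' }

Conflict for T: T → c Y and T → T d
  Overlap: { 'c' }
Conflict for T: T → T d and T → Y Y
  Overlap: { 'g', 'y' }
Conflict for T: T → T d and T → Y g
  Overlap: { 'g', 'y' }
Conflict for T: T → Y Y and T → Y g
  Overlap: { 'g', 'y' }
Conflict for Y: Y → g y d and Y → Y d d
  Overlap: { 'g' }
Conflict for Y: Y → y and Y → Y d d
  Overlap: { 'y' }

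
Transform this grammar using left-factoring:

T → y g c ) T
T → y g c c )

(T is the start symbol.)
Left-factoring transforms A → αβ₁ | αβ₂ into A → αA' and A' → β₁ | β₂
(α is the longest common prefix among the alternatives). Repeat until
no nonterminal has two alternatives with a common prefix.

Round 1: T has alternatives sharing prefix 'y g c'. Introduce T': T → y g c T'
  Add: T' → ) T
  Add: T' → c )

No remaining common prefixes — done.

Resulting grammar:
T → y g c T'
T' → ) T
T' → c )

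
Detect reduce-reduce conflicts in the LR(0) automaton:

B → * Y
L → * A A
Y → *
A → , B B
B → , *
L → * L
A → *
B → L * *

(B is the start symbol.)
Yes — I8: [A → * .] vs [Y → * .]

Augment with B' → B and build the canonical LR(0) collection (I0 = CLOSURE({[B' → . B]}), then GOTO on every symbol after a dot until no new states appear). It has 18 states:
  I0: { [B → . * Y], [B → . , *], [B → . L * *], [B' → . B], [L → . * A A], [L → . * L] }  — shift
  I1: { [A → . *], [A → . , B B], [B → * . Y], [L → * . A A], [L → * . L], [L → . * A A], [L → . * L], [Y → . *] }  — shift
  I2: { [B → , . *] }  — shift
  I3: { [B' → B .] }  — accept
  I4: { [B → L . * *] }  — shift
  I5: { [B → L * . *] }  — shift
  I6: { [B → L * * .] }  — reduce
  I7: { [B → , * .] }  — reduce
  I8: { [A → * .], [A → . *], [A → . , B B], [L → * . A A], [L → * . L], [L → . * A A], [L → . * L], [Y → * .] }  — shift, 2 reduces
  I9: { [A → , . B B], [B → . * Y], [B → . , *], [B → . L * *], [L → . * A A], [L → . * L] }  — shift
  I10: { [A → . *], [A → . , B B], [L → * A . A] }  — shift
  I11: { [L → * L .] }  — reduce
  I12: { [B → * Y .] }  — reduce
  I13: { [A → * .] }  — reduce
  I14: { [L → * A A .] }  — reduce
  I15: { [A → , B . B], [B → . * Y], [B → . , *], [B → . L * *], [L → . * A A], [L → . * L] }  — shift
  I16: { [A → , B B .] }  — reduce
  I17: { [A → * .], [A → . *], [A → . , B B], [L → * . A A], [L → * . L], [L → . * A A], [L → . * L] }  — shift, reduce

I8 contains complete items [A → * .], [Y → * .] — reduce-reduce conflict.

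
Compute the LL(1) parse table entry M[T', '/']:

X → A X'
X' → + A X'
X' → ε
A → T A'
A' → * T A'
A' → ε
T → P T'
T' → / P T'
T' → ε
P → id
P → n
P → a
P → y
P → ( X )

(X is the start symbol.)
To find M[T', '/'], we find productions for T' where '/' is in the predict set (PREDICT(N → α) = (FIRST(α) \ {ε}) ∪ (FOLLOW(N) if α ⇒* ε)).

Relevant sets:
  FOLLOW(T') = { $, ')', '*', '+' }

T' → / P T': PREDICT = { '/' }
  '/' is in predict set, so this production goes in M[T', '/']
T' → ε: PREDICT = { $, ')', '*', '+' }

M[T', '/'] = T' → / P T'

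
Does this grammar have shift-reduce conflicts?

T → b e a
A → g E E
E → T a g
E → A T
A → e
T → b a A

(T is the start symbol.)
No shift-reduce conflicts

Augment with T' → T and build the canonical LR(0) collection (I0 = CLOSURE({[T' → . T]}), then GOTO on every symbol after a dot until no new states appear). It has 16 states:
  I0: { [T → . b a A], [T → . b e a], [T' → . T] }  — shift
  I1: { [T' → T .] }  — accept
  I2: { [T → b . a A], [T → b . e a] }  — shift
  I3: { [A → . e], [A → . g E E], [T → b a . A] }  — shift
  I4: { [T → b e . a] }  — shift
  I5: { [T → b e a .] }  — reduce
  I6: { [T → b a A .] }  — reduce
  I7: { [A → e .] }  — reduce
  I8: { [A → . e], [A → . g E E], [A → g . E E], [E → . A T], [E → . T a g], [T → . b a A], [T → . b e a] }  — shift
  I9: { [E → A . T], [T → . b a A], [T → . b e a] }  — shift
  I10: { [A → . e], [A → . g E E], [A → g E . E], [E → . A T], [E → . T a g], [T → . b a A], [T → . b e a] }  — shift
  I11: { [E → T . a g] }  — shift
  I12: { [E → T a . g] }  — shift
  I13: { [E → T a g .] }  — reduce
  I14: { [A → g E E .] }  — reduce
  I15: { [E → A T .] }  — reduce

No state contains both a complete item and a shift item.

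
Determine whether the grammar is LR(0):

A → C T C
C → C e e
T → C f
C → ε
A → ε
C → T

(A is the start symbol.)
A grammar is LR(0) if no state in the canonical LR(0) collection has:
  - both a shift item (dot before a terminal) and a complete item (shift-reduce conflict), or
  - two or more complete items (reduce-reduce conflict; the accept item [A' → A .] counts as a complete item here).

Augment with A' → A and build the canonical LR(0) collection (I0 = CLOSURE({[A' → . A]}), then GOTO on every symbol after a dot until no new states appear). It has 10 states:
  I0: { [A → . C T C], [A → .], [A' → . A], [C → . C e e], [C → . T], [C → .], [T → . C f] }  — 2 reduces
  I1: { [A' → A .] }  — accept
  I2: { [A → C . T C], [C → . C e e], [C → . T], [C → .], [C → C . e e], [T → . C f], [T → C . f] }  — shift, reduce
  I3: { [C → T .] }  — reduce
  I4: { [C → C . e e], [T → C . f] }  — shift
  I5: { [A → C T . C], [C → . C e e], [C → . T], [C → .], [C → T .], [T → . C f] }  — 2 reduces
  I6: { [C → C e . e] }  — shift
  I7: { [T → C f .] }  — reduce
  I8: { [C → C e e .] }  — reduce
  I9: { [A → C T C .], [C → C . e e], [T → C . f] }  — shift, reduce

Conflict in state I0:
  Reduce-reduce conflict: [A → .] and [C → .]
So the grammar is NOT LR(0).

Answer: No. Reduce-reduce conflict: [A → .] and [C → .]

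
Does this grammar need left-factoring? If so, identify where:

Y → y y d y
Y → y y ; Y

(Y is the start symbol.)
Left-factoring is needed when two productions for the same non-terminal
share a common prefix on the right-hand side.

Productions for Y:
  Y → y y d y
  Y → y y ; Y

Found common prefix 'y y' in productions for Y

Answer: Yes, Y has productions with common prefix 'y y'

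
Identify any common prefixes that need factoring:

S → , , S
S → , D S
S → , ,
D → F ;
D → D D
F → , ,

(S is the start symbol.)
Left-factoring is needed when two productions for the same non-terminal
share a common prefix on the right-hand side.

Productions for S:
  S → , , S
  S → , D S
  S → , ,
Productions for D:
  D → F ;
  D → D D

Found common prefix ',' in productions for S

Answer: Yes, S has productions with common prefix ','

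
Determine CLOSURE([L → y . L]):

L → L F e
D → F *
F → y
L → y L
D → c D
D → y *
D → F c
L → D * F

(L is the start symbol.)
To compute CLOSURE, for each item [A → α.Bβ] where B is a non-terminal, add [B → .γ] for all productions B → γ; repeat for the newly added items until nothing changes.

Start with: [L → y . L]
  [L → y . L] has the dot before L: add [L → . L F e], [L → . y L], [L → . D * F]
  [L → . D * F] has the dot before D: add [D → . F *], [D → . c D], [D → . y *], [D → . F c]
  [D → . F *] has the dot before F: add [F → . y]
No further items can be added.

CLOSURE = { [D → . F *], [D → . F c], [D → . c D], [D → . y *], [F → . y], [L → . D * F], [L → . L F e], [L → . y L], [L → y . L] }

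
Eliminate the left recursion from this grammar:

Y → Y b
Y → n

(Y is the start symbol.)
Y is directly left-recursive. The standard transformation for
  A → A α₁ | ... | A α_m | β₁ | ... | β_n
is
  A  → β₁ A' | ... | β_n A'
  A' → α₁ A' | ... | α_m A' | ε

Y → n becomes Y → n Y'
Y → Y b becomes Y' → b Y'
Add Y' → ε

Resulting grammar:
Y → n Y'
Y' → b Y'
Y' → ε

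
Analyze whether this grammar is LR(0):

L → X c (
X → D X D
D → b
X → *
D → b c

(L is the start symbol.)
No. Shift-reduce conflict between [D → b .] and [D → b . c]

Augment with L' → L and build the canonical LR(0) collection (I0 = CLOSURE({[L' → . L]}), then GOTO on every symbol after a dot until no new states appear). It has 11 states:
  I0: { [D → . b c], [D → . b], [L → . X c (], [L' → . L], [X → . *], [X → . D X D] }  — shift
  I1: { [X → * .] }  — reduce
  I2: { [D → . b c], [D → . b], [X → . *], [X → . D X D], [X → D . X D] }  — shift
  I3: { [L' → L .] }  — accept
  I4: { [L → X . c (] }  — shift
  I5: { [D → b . c], [D → b .] }  — shift, reduce
  I6: { [D → b c .] }  — reduce
  I7: { [L → X c . (] }  — shift
  I8: { [L → X c ( .] }  — reduce
  I9: { [D → . b c], [D → . b], [X → D X . D] }  — shift
  I10: { [X → D X D .] }  — reduce

Conflict in state I5:
  Shift-reduce conflict between [D → b .] and [D → b . c]
So the grammar is NOT LR(0).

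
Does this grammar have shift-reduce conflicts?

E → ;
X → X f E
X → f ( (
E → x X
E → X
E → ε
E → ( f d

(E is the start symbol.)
Augment with E' → E and build the canonical LR(0) collection (I0 = CLOSURE({[E' → . E]}), then GOTO on every symbol after a dot until no new states appear). It has 14 states:
  I0: { [E → . ( f d], [E → . ;], [E → . X], [E → . x X], [E → .], [E' → . E], [X → . X f E], [X → . f ( (] }  — shift, reduce
  I1: { [E → ( . f d] }  — shift
  I2: { [E → ; .] }  — reduce
  I3: { [E' → E .] }  — accept
  I4: { [E → X .], [X → X . f E] }  — shift, reduce
  I5: { [X → f . ( (] }  — shift
  I6: { [E → x . X], [X → . X f E], [X → . f ( (] }  — shift
  I7: { [E → x X .], [X → X . f E] }  — shift, reduce
  I8: { [E → . ( f d], [E → . ;], [E → . X], [E → . x X], [E → .], [X → . X f E], [X → . f ( (], [X → X f . E] }  — shift, reduce
  I9: { [X → X f E .] }  — reduce
  I10: { [X → f ( . (] }  — shift
  I11: { [X → f ( ( .] }  — reduce
  I12: { [E → ( f . d] }  — shift
  I13: { [E → ( f d .] }  — reduce

I0 contains reduce item [E → .] and shift items [E → . ( f d], [E → . ;], [E → . x X], [X → . f ( (] — shift-reduce conflict.
I4 contains reduce item [E → X .] and shift item [X → X . f E] — shift-reduce conflict.
I7 contains reduce item [E → x X .] and shift item [X → X . f E] — shift-reduce conflict.
I8 contains reduce item [E → .] and shift items [E → . ( f d], [E → . ;], [E → . x X], [X → . f ( (] — shift-reduce conflict.

Answer: Yes — I0: [E → .] vs [E → . ( f d]; I4: [E → X .] vs [X → X . f E]; I7: [E → x X .] vs [X → X . f E]; I8: [E → .] vs [E → . ( f d]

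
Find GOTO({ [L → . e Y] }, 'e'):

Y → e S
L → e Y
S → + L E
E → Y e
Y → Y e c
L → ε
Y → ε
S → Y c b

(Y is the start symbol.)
{ [L → e . Y], [Y → . Y e c], [Y → . e S], [Y → .] }

GOTO(I, 'e') = CLOSURE({ [A → αX.β] : [A → α.Xβ] ∈ I, X = 'e' })

Items with dot before 'e', with the dot advanced:
  [L → . e Y] → [L → e . Y]
Closure of the advanced items:
  [L → e . Y] has the dot before Y: add [Y → . e S], [Y → . Y e c], [Y → .]

GOTO = { [L → e . Y], [Y → . Y e c], [Y → . e S], [Y → .] }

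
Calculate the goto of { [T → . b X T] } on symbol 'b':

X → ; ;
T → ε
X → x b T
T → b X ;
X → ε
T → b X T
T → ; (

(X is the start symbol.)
GOTO(I, 'b') = CLOSURE({ [A → αX.β] : [A → α.Xβ] ∈ I, X = 'b' })

Items with dot before 'b', with the dot advanced:
  [T → . b X T] → [T → b . X T]
Closure of the advanced items:
  [T → b . X T] has the dot before X: add [X → . ; ;], [X → . x b T], [X → .]

GOTO = { [T → b . X T], [X → . ; ;], [X → . x b T], [X → .] }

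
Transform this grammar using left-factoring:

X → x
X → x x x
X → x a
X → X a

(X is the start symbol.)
X → x X'
X' → ε
X' → x x
X' → a
X → X a

Left-factoring transforms A → αβ₁ | αβ₂ into A → αA' and A' → β₁ | β₂
(α is the longest common prefix among the alternatives). Repeat until
no nonterminal has two alternatives with a common prefix.

Round 1: X has alternatives sharing prefix 'x'. Introduce X': X → x X'
  Add: X' → ε
  Add: X' → x x
  Add: X' → a

No remaining common prefixes — done.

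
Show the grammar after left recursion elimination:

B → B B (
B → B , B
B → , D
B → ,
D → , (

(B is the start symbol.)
B is directly left-recursive. The standard transformation for
  A → A α₁ | ... | A α_m | β₁ | ... | β_n
is
  A  → β₁ A' | ... | β_n A'
  A' → α₁ A' | ... | α_m A' | ε

B → , D becomes B → , D B'
B → , becomes B → , B'
B → B B ( becomes B' → B ( B'
B → B , B becomes B' → , B B'
Add B' → ε

Productions for other non-terminals are unchanged:
  D → , (

Resulting grammar:
B → , D B'
B → , B'
B' → B ( B'
B' → , B B'
B' → ε
D → , (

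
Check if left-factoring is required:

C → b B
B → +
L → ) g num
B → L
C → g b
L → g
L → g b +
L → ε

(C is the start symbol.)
Left-factoring is needed when two productions for the same non-terminal
share a common prefix on the right-hand side.

Productions for C:
  C → b B
  C → g b
Productions for B:
  B → +
  B → L
Productions for L:
  L → ) g num
  L → g
  L → g b +
  L → ε

Found common prefix 'g' in productions for L

Answer: Yes, L has productions with common prefix 'g'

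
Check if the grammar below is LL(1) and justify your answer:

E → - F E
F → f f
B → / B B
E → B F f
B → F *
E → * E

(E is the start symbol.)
Yes, the grammar is LL(1).

Relevant sets:
  FIRST(B) = { '/', 'f' }
  FIRST(F) = { 'f' }

For E:
  PREDICT(E → '-' F E) = { '-' }
  PREDICT(E → B F f) = { '/', 'f' }
  PREDICT(E → '*' E) = { '*' }
For B:
  PREDICT(B → '/' B B) = { '/' }
  PREDICT(B → F '*') = { 'f' }
F has a single production, so nothing to check there.

All predict sets are disjoint. The grammar IS LL(1).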